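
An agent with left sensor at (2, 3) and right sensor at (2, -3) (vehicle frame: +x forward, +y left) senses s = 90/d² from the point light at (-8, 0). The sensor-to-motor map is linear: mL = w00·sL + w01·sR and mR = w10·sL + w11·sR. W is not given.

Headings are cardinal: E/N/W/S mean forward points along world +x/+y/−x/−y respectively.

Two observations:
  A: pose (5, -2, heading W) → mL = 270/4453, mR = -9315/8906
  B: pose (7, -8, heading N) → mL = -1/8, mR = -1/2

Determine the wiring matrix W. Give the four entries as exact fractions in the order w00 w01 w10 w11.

-1/2 1/2 -1/2 -1

obs A: pose=(5,-2,W) → sL=45/73, sR=45/61, mL=270/4453, mR=-9315/8906
obs B: pose=(7,-8,N) → sL=1/2, sR=1/4, mL=-1/8, mR=-1/2
sensor matrix S = [[45/73, 45/61], [1/2, 1/4]]; det S = -3825/17812
solve [mL_A; mL_B] = S·[w00; w01] and [mR_A; mR_B] = S·[w10; w11]:
  w00 = -1/2, w01 = 1/2, w10 = -1/2, w11 = -1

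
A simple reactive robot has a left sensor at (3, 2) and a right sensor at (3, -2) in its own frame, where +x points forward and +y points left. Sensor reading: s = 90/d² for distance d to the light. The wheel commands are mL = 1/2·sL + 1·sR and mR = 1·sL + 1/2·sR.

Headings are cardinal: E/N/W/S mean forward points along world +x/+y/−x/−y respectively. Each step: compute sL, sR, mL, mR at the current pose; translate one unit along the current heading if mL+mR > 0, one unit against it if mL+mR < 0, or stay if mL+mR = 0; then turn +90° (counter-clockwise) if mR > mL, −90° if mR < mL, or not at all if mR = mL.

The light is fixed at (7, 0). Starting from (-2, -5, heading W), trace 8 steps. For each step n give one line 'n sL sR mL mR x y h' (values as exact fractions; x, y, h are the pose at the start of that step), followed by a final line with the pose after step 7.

0 90/193 10/17 2695/3281 2495/3281 -2 -5 W
1 45/74 45/34 4095/2516 3195/2516 -3 -5 N
2 90/53 18/17 1719/901 2007/901 -3 -4 E
3 45/61 9/5 1323/610 999/610 -2 -4 N
4 90/37 90/61 6075/2257 7155/2257 -2 -3 E
5 9/10 5/2 59/20 43/20 -1 -3 N
6 18/5 90/41 819/205 963/205 -1 -2 E
7 45/41 45/13 4275/1066 3015/1066 0 -2 N
final 0 -1 E

n=0: pose=(-2,-5,W); sL=90/193, sR=10/17; mL=2695/3281, mR=2495/3281; mL+mR=5190/3281 → advance +1; mR−mL=-200/3281 → turn -1·90°
n=1: pose=(-3,-5,N); sL=45/74, sR=45/34; mL=4095/2516, mR=3195/2516; mL+mR=3645/1258 → advance +1; mR−mL=-225/629 → turn -1·90°
n=2: pose=(-3,-4,E); sL=90/53, sR=18/17; mL=1719/901, mR=2007/901; mL+mR=3726/901 → advance +1; mR−mL=288/901 → turn +1·90°
n=3: pose=(-2,-4,N); sL=45/61, sR=9/5; mL=1323/610, mR=999/610; mL+mR=1161/305 → advance +1; mR−mL=-162/305 → turn -1·90°
n=4: pose=(-2,-3,E); sL=90/37, sR=90/61; mL=6075/2257, mR=7155/2257; mL+mR=13230/2257 → advance +1; mR−mL=1080/2257 → turn +1·90°
n=5: pose=(-1,-3,N); sL=9/10, sR=5/2; mL=59/20, mR=43/20; mL+mR=51/10 → advance +1; mR−mL=-4/5 → turn -1·90°
n=6: pose=(-1,-2,E); sL=18/5, sR=90/41; mL=819/205, mR=963/205; mL+mR=1782/205 → advance +1; mR−mL=144/205 → turn +1·90°
n=7: pose=(0,-2,N); sL=45/41, sR=45/13; mL=4275/1066, mR=3015/1066; mL+mR=3645/533 → advance +1; mR−mL=-630/533 → turn -1·90°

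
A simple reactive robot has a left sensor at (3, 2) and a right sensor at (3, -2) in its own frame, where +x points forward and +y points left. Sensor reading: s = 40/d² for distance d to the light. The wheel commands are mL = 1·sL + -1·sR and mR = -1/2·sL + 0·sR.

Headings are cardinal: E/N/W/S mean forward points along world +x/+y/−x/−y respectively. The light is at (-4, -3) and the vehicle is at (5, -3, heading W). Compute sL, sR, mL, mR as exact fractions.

1 1 0 -1/2

left sensor world pos  = (2, -5); dL² = 40
right sensor world pos = (2, -1); dR² = 40
sL = 40/40 = 1
sR = 40/40 = 1
mL = 1·sL + -1·sR = 0
mR = -1/2·sL + 0·sR = -1/2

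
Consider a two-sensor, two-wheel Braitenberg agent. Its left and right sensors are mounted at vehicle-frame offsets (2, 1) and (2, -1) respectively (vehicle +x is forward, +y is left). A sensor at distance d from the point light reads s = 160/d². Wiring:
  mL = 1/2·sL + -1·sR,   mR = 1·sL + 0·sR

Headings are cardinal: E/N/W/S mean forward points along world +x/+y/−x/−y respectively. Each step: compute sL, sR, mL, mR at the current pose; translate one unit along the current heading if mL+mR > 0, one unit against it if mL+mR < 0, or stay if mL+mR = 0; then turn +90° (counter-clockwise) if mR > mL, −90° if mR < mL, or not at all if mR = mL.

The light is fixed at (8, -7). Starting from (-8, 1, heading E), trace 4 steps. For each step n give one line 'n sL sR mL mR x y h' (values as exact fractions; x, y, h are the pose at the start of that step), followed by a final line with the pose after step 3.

n=0: pose=(-8,1,E); sL=160/277, sR=32/49; mL=-4944/13573, mR=160/277; mL+mR=2896/13573 → advance +1; mR−mL=12784/13573 → turn +1·90°
n=1: pose=(-7,1,N); sL=40/89, sR=20/37; mL=-1040/3293, mR=40/89; mL+mR=440/3293 → advance +1; mR−mL=2520/3293 → turn +1·90°
n=2: pose=(-7,2,W); sL=160/353, sR=160/389; mL=-25360/137317, mR=160/353; mL+mR=36880/137317 → advance +1; mR−mL=87600/137317 → turn +1·90°
n=3: pose=(-8,2,S); sL=80/137, sR=80/169; mL=-4200/23153, mR=80/137; mL+mR=9320/23153 → advance +1; mR−mL=17720/23153 → turn +1·90°

0 160/277 32/49 -4944/13573 160/277 -8 1 E
1 40/89 20/37 -1040/3293 40/89 -7 1 N
2 160/353 160/389 -25360/137317 160/353 -7 2 W
3 80/137 80/169 -4200/23153 80/137 -8 2 S
final -8 1 E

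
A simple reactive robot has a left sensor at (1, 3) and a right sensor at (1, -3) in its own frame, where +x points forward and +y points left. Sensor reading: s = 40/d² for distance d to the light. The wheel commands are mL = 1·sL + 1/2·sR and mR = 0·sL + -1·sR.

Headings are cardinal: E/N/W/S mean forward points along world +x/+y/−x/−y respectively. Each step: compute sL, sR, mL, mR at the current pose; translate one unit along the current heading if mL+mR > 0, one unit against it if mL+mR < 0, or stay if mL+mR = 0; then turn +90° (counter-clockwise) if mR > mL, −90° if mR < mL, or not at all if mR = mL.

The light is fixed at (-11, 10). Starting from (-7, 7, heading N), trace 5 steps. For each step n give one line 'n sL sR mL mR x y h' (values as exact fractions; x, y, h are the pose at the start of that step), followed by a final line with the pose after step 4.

0 8 40/53 444/53 -40/53 -7 7 N
1 20/13 4/5 126/65 -4/5 -7 8 E
2 40/73 40/13 1980/949 -40/13 -6 8 S
3 5/4 2 9/4 -2 -6 9 W
4 40 40/49 1980/49 -40/49 -7 9 N
final -7 10 E

n=0: pose=(-7,7,N); sL=8, sR=40/53; mL=444/53, mR=-40/53; mL+mR=404/53 → advance +1; mR−mL=-484/53 → turn -1·90°
n=1: pose=(-7,8,E); sL=20/13, sR=4/5; mL=126/65, mR=-4/5; mL+mR=74/65 → advance +1; mR−mL=-178/65 → turn -1·90°
n=2: pose=(-6,8,S); sL=40/73, sR=40/13; mL=1980/949, mR=-40/13; mL+mR=-940/949 → advance -1; mR−mL=-4900/949 → turn -1·90°
n=3: pose=(-6,9,W); sL=5/4, sR=2; mL=9/4, mR=-2; mL+mR=1/4 → advance +1; mR−mL=-17/4 → turn -1·90°
n=4: pose=(-7,9,N); sL=40, sR=40/49; mL=1980/49, mR=-40/49; mL+mR=1940/49 → advance +1; mR−mL=-2020/49 → turn -1·90°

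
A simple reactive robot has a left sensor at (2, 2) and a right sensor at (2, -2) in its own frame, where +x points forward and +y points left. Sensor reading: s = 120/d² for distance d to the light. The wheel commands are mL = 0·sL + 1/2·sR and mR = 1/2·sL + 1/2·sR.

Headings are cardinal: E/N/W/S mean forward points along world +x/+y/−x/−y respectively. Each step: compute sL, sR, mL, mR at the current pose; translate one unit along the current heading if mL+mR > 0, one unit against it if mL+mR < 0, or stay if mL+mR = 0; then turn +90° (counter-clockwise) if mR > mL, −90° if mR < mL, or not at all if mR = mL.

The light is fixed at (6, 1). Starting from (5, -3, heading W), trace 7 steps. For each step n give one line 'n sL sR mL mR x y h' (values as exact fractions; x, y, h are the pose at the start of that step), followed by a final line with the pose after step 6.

0 8/3 120/13 60/13 232/39 5 -3 W
1 10/3 30/13 15/13 110/39 4 -3 S
2 40/3 120/49 60/49 1160/147 4 -4 E
3 20/3 12 6 28/3 5 -4 N
4 8/3 120/13 60/13 232/39 5 -3 W
5 10/3 30/13 15/13 110/39 4 -3 S
6 40/3 120/49 60/49 1160/147 4 -4 E
final 5 -4 N

n=0: pose=(5,-3,W); sL=8/3, sR=120/13; mL=60/13, mR=232/39; mL+mR=412/39 → advance +1; mR−mL=4/3 → turn +1·90°
n=1: pose=(4,-3,S); sL=10/3, sR=30/13; mL=15/13, mR=110/39; mL+mR=155/39 → advance +1; mR−mL=5/3 → turn +1·90°
n=2: pose=(4,-4,E); sL=40/3, sR=120/49; mL=60/49, mR=1160/147; mL+mR=1340/147 → advance +1; mR−mL=20/3 → turn +1·90°
n=3: pose=(5,-4,N); sL=20/3, sR=12; mL=6, mR=28/3; mL+mR=46/3 → advance +1; mR−mL=10/3 → turn +1·90°
n=4: pose=(5,-3,W); sL=8/3, sR=120/13; mL=60/13, mR=232/39; mL+mR=412/39 → advance +1; mR−mL=4/3 → turn +1·90°
n=5: pose=(4,-3,S); sL=10/3, sR=30/13; mL=15/13, mR=110/39; mL+mR=155/39 → advance +1; mR−mL=5/3 → turn +1·90°
n=6: pose=(4,-4,E); sL=40/3, sR=120/49; mL=60/49, mR=1160/147; mL+mR=1340/147 → advance +1; mR−mL=20/3 → turn +1·90°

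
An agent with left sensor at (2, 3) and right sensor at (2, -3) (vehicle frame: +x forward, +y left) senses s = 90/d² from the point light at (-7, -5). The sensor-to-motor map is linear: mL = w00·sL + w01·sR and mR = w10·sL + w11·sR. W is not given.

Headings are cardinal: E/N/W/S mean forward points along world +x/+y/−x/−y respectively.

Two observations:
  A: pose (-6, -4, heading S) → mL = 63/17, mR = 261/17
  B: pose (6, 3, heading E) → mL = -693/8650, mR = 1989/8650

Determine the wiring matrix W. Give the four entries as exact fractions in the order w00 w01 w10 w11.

obs A: pose=(-6,-4,S) → sL=90/17, sR=18, mL=63/17, mR=261/17
obs B: pose=(6,3,E) → sL=45/173, sR=9/25, mL=-693/8650, mR=1989/8650
sensor matrix S = [[90/17, 18], [45/173, 9/25]]; det S = -40824/14705
solve [mL_A; mL_B] = S·[w00; w01] and [mR_A; mR_B] = S·[w10; w11]:
  w00 = -1, w01 = 1/2, w10 = -1/2, w11 = 1

-1 1/2 -1/2 1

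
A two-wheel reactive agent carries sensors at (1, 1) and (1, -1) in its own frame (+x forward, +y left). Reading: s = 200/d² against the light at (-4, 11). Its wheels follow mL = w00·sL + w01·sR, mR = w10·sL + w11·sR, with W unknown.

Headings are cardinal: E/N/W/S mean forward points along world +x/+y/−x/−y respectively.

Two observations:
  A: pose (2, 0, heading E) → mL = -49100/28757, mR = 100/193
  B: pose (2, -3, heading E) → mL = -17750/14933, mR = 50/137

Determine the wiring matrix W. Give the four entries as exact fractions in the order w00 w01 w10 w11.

obs A: pose=(2,0,E) → sL=200/149, sR=200/193, mL=-49100/28757, mR=100/193
obs B: pose=(2,-3,E) → sL=100/109, sR=100/137, mL=-17750/14933, mR=50/137
sensor matrix S = [[200/149, 200/193], [100/109, 100/137]]; det S = 12480000/429428281
solve [mL_A; mL_B] = S·[w00; w01] and [mR_A; mR_B] = S·[w10; w11]:
  w00 = -1/2, w01 = -1, w10 = 0, w11 = 1/2

-1/2 -1 0 1/2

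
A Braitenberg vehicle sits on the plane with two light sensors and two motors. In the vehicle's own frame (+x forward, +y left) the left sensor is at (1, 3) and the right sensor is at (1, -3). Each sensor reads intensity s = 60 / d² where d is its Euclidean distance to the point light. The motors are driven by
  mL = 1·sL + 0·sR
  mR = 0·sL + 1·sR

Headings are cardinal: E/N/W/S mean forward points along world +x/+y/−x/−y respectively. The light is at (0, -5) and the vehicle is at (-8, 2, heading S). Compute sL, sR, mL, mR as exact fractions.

left sensor world pos  = (-5, 1); dL² = 61
right sensor world pos = (-11, 1); dR² = 157
sL = 60/61 = 60/61
sR = 60/157 = 60/157
mL = 1·sL + 0·sR = 60/61
mR = 0·sL + 1·sR = 60/157

60/61 60/157 60/61 60/157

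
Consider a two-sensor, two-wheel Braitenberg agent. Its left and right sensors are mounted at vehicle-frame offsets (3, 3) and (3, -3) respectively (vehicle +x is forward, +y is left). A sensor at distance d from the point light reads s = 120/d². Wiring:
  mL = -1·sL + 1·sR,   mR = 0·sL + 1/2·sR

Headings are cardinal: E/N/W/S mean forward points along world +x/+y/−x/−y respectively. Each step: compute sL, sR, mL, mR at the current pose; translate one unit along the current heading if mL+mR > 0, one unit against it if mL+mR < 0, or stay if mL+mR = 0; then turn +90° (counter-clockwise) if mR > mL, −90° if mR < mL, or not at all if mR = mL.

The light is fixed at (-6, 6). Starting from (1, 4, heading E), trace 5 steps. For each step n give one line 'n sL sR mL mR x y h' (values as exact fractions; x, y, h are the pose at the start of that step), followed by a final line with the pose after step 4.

n=0: pose=(1,4,E); sL=120/101, sR=24/25; mL=-576/2525, mR=12/25; mL+mR=636/2525 → advance +1; mR−mL=1788/2525 → turn +1·90°
n=1: pose=(2,4,N); sL=60/13, sR=60/61; mL=-2880/793, mR=30/61; mL+mR=-2490/793 → advance -1; mR−mL=3270/793 → turn +1·90°
n=2: pose=(2,3,W); sL=120/61, sR=24/5; mL=864/305, mR=12/5; mL+mR=1596/305 → advance +1; mR−mL=-132/305 → turn -1·90°
n=3: pose=(1,3,N); sL=15/2, sR=6/5; mL=-63/10, mR=3/5; mL+mR=-57/10 → advance -1; mR−mL=69/10 → turn +1·90°
n=4: pose=(1,2,W); sL=24/13, sR=120/17; mL=1152/221, mR=60/17; mL+mR=1932/221 → advance +1; mR−mL=-372/221 → turn -1·90°

0 120/101 24/25 -576/2525 12/25 1 4 E
1 60/13 60/61 -2880/793 30/61 2 4 N
2 120/61 24/5 864/305 12/5 2 3 W
3 15/2 6/5 -63/10 3/5 1 3 N
4 24/13 120/17 1152/221 60/17 1 2 W
final 0 2 N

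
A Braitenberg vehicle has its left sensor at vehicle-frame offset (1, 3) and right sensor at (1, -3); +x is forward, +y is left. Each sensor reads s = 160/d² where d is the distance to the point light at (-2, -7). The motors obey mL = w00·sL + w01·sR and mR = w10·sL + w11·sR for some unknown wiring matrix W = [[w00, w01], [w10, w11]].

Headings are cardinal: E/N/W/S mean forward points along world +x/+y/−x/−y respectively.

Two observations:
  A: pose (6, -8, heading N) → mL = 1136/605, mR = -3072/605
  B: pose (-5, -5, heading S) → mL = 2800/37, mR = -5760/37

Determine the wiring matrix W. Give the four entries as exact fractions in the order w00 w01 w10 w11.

obs A: pose=(6,-8,N) → sL=32/5, sR=160/121, mL=1136/605, mR=-3072/605
obs B: pose=(-5,-5,S) → sL=160, sR=160/37, mL=2800/37, mR=-5760/37
sensor matrix S = [[32/5, 160/121], [160, 160/37]]; det S = -823296/4477
solve [mL_A; mL_B] = S·[w00; w01] and [mR_A; mR_B] = S·[w10; w11]:
  w00 = 1/2, w01 = -1, w10 = -1, w11 = 1

1/2 -1 -1 1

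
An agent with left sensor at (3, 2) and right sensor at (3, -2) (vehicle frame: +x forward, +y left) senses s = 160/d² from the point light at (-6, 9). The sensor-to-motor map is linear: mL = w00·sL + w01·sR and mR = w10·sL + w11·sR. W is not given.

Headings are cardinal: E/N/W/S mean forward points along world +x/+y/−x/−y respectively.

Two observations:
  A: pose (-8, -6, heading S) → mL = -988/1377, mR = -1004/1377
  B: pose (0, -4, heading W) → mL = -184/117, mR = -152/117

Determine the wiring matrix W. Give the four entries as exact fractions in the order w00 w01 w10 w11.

-1/2 -1 -1 -1/2

obs A: pose=(-8,-6,S) → sL=40/81, sR=8/17, mL=-988/1377, mR=-1004/1377
obs B: pose=(0,-4,W) → sL=80/117, sR=16/13, mL=-184/117, mR=-152/117
sensor matrix S = [[40/81, 8/17], [80/117, 16/13]]; det S = 5120/17901
solve [mL_A; mL_B] = S·[w00; w01] and [mR_A; mR_B] = S·[w10; w11]:
  w00 = -1/2, w01 = -1, w10 = -1, w11 = -1/2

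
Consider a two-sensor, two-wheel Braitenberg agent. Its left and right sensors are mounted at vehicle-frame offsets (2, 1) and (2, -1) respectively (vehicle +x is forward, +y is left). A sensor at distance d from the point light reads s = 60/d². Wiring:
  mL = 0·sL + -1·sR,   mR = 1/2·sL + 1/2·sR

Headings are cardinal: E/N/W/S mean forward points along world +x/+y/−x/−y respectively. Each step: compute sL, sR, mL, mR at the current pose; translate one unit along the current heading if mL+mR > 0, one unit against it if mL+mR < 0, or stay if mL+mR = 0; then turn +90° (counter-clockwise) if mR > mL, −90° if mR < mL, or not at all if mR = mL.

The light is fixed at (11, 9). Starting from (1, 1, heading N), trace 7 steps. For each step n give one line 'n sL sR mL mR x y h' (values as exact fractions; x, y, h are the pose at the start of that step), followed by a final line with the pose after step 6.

0 60/157 20/39 -20/39 2740/6123 1 1 N
1 15/61 15/52 -15/52 1695/6344 1 0 W
2 12/37 60/221 -60/221 2436/8177 2 0 S
3 6/13 6/17 -6/17 90/221 2 -1 E
4 12/29 60/113 -60/113 1548/3277 3 -1 N
5 15/61 3/10 -3/10 333/1220 3 -2 W
6 12/41 60/233 -60/233 2628/9553 4 -2 S
final 4 -3 E

n=0: pose=(1,1,N); sL=60/157, sR=20/39; mL=-20/39, mR=2740/6123; mL+mR=-400/6123 → advance -1; mR−mL=1960/2041 → turn +1·90°
n=1: pose=(1,0,W); sL=15/61, sR=15/52; mL=-15/52, mR=1695/6344; mL+mR=-135/6344 → advance -1; mR−mL=3525/6344 → turn +1·90°
n=2: pose=(2,0,S); sL=12/37, sR=60/221; mL=-60/221, mR=2436/8177; mL+mR=216/8177 → advance +1; mR−mL=4656/8177 → turn +1·90°
n=3: pose=(2,-1,E); sL=6/13, sR=6/17; mL=-6/17, mR=90/221; mL+mR=12/221 → advance +1; mR−mL=168/221 → turn +1·90°
n=4: pose=(3,-1,N); sL=12/29, sR=60/113; mL=-60/113, mR=1548/3277; mL+mR=-192/3277 → advance -1; mR−mL=3288/3277 → turn +1·90°
n=5: pose=(3,-2,W); sL=15/61, sR=3/10; mL=-3/10, mR=333/1220; mL+mR=-33/1220 → advance -1; mR−mL=699/1220 → turn +1·90°
n=6: pose=(4,-2,S); sL=12/41, sR=60/233; mL=-60/233, mR=2628/9553; mL+mR=168/9553 → advance +1; mR−mL=5088/9553 → turn +1·90°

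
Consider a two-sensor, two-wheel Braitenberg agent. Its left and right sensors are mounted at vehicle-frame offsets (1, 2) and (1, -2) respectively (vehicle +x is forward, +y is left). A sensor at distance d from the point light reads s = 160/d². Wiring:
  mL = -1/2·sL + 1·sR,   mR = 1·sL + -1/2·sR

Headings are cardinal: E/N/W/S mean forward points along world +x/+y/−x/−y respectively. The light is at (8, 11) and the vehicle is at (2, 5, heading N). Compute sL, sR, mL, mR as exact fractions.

left sensor world pos  = (0, 6); dL² = 89
right sensor world pos = (4, 6); dR² = 41
sL = 160/89 = 160/89
sR = 160/41 = 160/41
mL = -1/2·sL + 1·sR = 10960/3649
mR = 1·sL + -1/2·sR = -560/3649

160/89 160/41 10960/3649 -560/3649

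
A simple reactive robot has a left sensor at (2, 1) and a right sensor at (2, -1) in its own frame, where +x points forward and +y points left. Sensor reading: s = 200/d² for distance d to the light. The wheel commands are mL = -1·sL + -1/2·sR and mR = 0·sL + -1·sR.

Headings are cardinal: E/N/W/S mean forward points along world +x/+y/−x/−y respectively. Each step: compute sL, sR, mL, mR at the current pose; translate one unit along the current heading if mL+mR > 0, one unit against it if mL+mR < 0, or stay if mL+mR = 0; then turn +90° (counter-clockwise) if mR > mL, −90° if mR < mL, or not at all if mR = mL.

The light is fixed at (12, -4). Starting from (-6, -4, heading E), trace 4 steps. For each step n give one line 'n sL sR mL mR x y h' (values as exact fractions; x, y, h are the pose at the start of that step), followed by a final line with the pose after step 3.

n=0: pose=(-6,-4,E); sL=200/257, sR=200/257; mL=-300/257, mR=-200/257; mL+mR=-500/257 → advance -1; mR−mL=100/257 → turn +1·90°
n=1: pose=(-7,-4,N); sL=50/101, sR=25/41; mL=-6625/8282, mR=-25/41; mL+mR=-11675/8282 → advance -1; mR−mL=1575/8282 → turn +1·90°
n=2: pose=(-7,-5,W); sL=40/89, sR=200/441; mL=-26540/39249, mR=-200/441; mL+mR=-14780/13083 → advance -1; mR−mL=8740/39249 → turn +1·90°
n=3: pose=(-6,-5,S); sL=100/149, sR=20/37; mL=-5190/5513, mR=-20/37; mL+mR=-8170/5513 → advance -1; mR−mL=2210/5513 → turn +1·90°

0 200/257 200/257 -300/257 -200/257 -6 -4 E
1 50/101 25/41 -6625/8282 -25/41 -7 -4 N
2 40/89 200/441 -26540/39249 -200/441 -7 -5 W
3 100/149 20/37 -5190/5513 -20/37 -6 -5 S
final -6 -4 E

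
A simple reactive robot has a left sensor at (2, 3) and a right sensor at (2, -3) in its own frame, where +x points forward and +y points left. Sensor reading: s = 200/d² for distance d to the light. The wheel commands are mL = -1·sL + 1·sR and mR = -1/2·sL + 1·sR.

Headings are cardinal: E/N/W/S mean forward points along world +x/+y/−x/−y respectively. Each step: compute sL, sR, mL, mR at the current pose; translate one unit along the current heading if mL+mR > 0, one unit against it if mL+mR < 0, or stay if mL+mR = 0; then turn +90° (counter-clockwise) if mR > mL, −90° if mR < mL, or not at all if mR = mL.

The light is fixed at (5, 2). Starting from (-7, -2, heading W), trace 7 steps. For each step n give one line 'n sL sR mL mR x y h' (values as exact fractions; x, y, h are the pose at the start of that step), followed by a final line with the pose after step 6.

n=0: pose=(-7,-2,W); sL=40/49, sR=200/197; mL=1920/9653, mR=5860/9653; mL+mR=7780/9653 → advance +1; mR−mL=20/49 → turn +1·90°
n=1: pose=(-8,-2,S); sL=25/17, sR=50/73; mL=-975/1241, mR=-125/2482; mL+mR=-2075/2482 → advance -1; mR−mL=25/34 → turn +1·90°
n=2: pose=(-8,-1,E); sL=200/121, sR=200/157; mL=-7200/18997, mR=8500/18997; mL+mR=1300/18997 → advance +1; mR−mL=100/121 → turn +1·90°
n=3: pose=(-7,-1,N); sL=100/113, sR=100/41; mL=7200/4633, mR=9250/4633; mL+mR=16450/4633 → advance +1; mR−mL=50/113 → turn +1·90°
n=4: pose=(-7,0,W); sL=200/221, sR=200/197; mL=4800/43537, mR=24500/43537; mL+mR=29300/43537 → advance +1; mR−mL=100/221 → turn +1·90°
n=5: pose=(-8,0,S); sL=50/29, sR=25/34; mL=-975/986, mR=-125/986; mL+mR=-550/493 → advance -1; mR−mL=25/29 → turn +1·90°
n=6: pose=(-8,1,E); sL=8/5, sR=200/137; mL=-96/685, mR=452/685; mL+mR=356/685 → advance +1; mR−mL=4/5 → turn +1·90°

0 40/49 200/197 1920/9653 5860/9653 -7 -2 W
1 25/17 50/73 -975/1241 -125/2482 -8 -2 S
2 200/121 200/157 -7200/18997 8500/18997 -8 -1 E
3 100/113 100/41 7200/4633 9250/4633 -7 -1 N
4 200/221 200/197 4800/43537 24500/43537 -7 0 W
5 50/29 25/34 -975/986 -125/986 -8 0 S
6 8/5 200/137 -96/685 452/685 -8 1 E
final -7 1 N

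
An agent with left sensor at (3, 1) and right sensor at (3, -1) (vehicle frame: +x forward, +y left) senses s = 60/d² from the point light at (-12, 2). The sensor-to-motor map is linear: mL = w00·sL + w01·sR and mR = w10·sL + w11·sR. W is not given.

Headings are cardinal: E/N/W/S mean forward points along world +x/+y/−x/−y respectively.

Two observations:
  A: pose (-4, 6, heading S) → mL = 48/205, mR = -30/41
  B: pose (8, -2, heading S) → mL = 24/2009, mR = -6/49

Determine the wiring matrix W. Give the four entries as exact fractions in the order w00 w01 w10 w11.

obs A: pose=(-4,6,S) → sL=30/41, sR=6/5, mL=48/205, mR=-30/41
obs B: pose=(8,-2,S) → sL=6/49, sR=6/41, mL=24/2009, mR=-6/49
sensor matrix S = [[30/41, 6/5], [6/49, 6/41]]; det S = -16416/411845
solve [mL_A; mL_B] = S·[w00; w01] and [mR_A; mR_B] = S·[w10; w11]:
  w00 = -1/2, w01 = 1/2, w10 = -1, w11 = 0

-1/2 1/2 -1 0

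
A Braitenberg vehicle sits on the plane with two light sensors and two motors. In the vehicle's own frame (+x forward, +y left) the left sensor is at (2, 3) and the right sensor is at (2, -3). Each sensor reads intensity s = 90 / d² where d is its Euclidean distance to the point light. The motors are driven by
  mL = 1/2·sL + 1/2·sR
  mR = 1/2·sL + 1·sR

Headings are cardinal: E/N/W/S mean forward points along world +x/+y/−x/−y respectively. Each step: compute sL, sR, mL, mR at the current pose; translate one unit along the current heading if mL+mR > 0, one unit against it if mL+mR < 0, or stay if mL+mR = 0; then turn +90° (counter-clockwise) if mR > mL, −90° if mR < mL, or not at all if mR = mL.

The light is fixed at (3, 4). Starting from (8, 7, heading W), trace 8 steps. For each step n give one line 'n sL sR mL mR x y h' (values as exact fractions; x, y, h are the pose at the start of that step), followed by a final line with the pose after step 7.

n=0: pose=(8,7,W); sL=10, sR=2; mL=6, mR=7; mL+mR=13 → advance +1; mR−mL=1 → turn +1·90°
n=1: pose=(7,7,S); sL=9/5, sR=45; mL=117/5, mR=459/10; mL+mR=693/10 → advance +1; mR−mL=45/2 → turn +1·90°
n=2: pose=(7,6,E); sL=90/61, sR=90/37; mL=4410/2257, mR=7155/2257; mL+mR=11565/2257 → advance +1; mR−mL=45/37 → turn +1·90°
n=3: pose=(8,6,N); sL=9/2, sR=9/8; mL=45/16, mR=27/8; mL+mR=99/16 → advance +1; mR−mL=9/16 → turn +1·90°
n=4: pose=(8,7,W); sL=10, sR=2; mL=6, mR=7; mL+mR=13 → advance +1; mR−mL=1 → turn +1·90°
n=5: pose=(7,7,S); sL=9/5, sR=45; mL=117/5, mR=459/10; mL+mR=693/10 → advance +1; mR−mL=45/2 → turn +1·90°
n=6: pose=(7,6,E); sL=90/61, sR=90/37; mL=4410/2257, mR=7155/2257; mL+mR=11565/2257 → advance +1; mR−mL=45/37 → turn +1·90°
n=7: pose=(8,6,N); sL=9/2, sR=9/8; mL=45/16, mR=27/8; mL+mR=99/16 → advance +1; mR−mL=9/16 → turn +1·90°

0 10 2 6 7 8 7 W
1 9/5 45 117/5 459/10 7 7 S
2 90/61 90/37 4410/2257 7155/2257 7 6 E
3 9/2 9/8 45/16 27/8 8 6 N
4 10 2 6 7 8 7 W
5 9/5 45 117/5 459/10 7 7 S
6 90/61 90/37 4410/2257 7155/2257 7 6 E
7 9/2 9/8 45/16 27/8 8 6 N
final 8 7 W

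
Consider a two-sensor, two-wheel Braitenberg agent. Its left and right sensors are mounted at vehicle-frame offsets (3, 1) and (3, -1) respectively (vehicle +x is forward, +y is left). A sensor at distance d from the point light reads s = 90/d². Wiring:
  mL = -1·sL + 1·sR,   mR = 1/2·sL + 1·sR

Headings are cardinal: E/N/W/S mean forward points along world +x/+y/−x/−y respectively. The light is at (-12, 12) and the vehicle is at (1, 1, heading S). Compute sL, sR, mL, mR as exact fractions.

45/196 9/34 117/3332 2529/6664

left sensor world pos  = (2, -2); dL² = 392
right sensor world pos = (0, -2); dR² = 340
sL = 90/392 = 45/196
sR = 90/340 = 9/34
mL = -1·sL + 1·sR = 117/3332
mR = 1/2·sL + 1·sR = 2529/6664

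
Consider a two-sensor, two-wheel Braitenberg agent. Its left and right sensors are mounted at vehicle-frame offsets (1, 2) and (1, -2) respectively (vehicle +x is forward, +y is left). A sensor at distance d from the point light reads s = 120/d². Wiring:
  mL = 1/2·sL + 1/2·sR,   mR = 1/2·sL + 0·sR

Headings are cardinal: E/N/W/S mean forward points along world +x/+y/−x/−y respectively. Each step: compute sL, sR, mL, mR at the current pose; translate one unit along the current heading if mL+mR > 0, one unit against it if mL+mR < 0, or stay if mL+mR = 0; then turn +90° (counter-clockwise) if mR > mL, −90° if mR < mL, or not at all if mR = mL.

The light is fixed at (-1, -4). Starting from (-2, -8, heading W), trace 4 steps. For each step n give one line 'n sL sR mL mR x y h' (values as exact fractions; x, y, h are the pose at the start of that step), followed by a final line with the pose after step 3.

0 3 15 9 3/2 -2 -8 W
1 24/5 40/3 136/15 12/5 -3 -8 N
2 60 60/13 420/13 30 -3 -7 E
3 120/17 24/5 504/85 60/17 -2 -7 S
final -2 -8 W

n=0: pose=(-2,-8,W); sL=3, sR=15; mL=9, mR=3/2; mL+mR=21/2 → advance +1; mR−mL=-15/2 → turn -1·90°
n=1: pose=(-3,-8,N); sL=24/5, sR=40/3; mL=136/15, mR=12/5; mL+mR=172/15 → advance +1; mR−mL=-20/3 → turn -1·90°
n=2: pose=(-3,-7,E); sL=60, sR=60/13; mL=420/13, mR=30; mL+mR=810/13 → advance +1; mR−mL=-30/13 → turn -1·90°
n=3: pose=(-2,-7,S); sL=120/17, sR=24/5; mL=504/85, mR=60/17; mL+mR=804/85 → advance +1; mR−mL=-12/5 → turn -1·90°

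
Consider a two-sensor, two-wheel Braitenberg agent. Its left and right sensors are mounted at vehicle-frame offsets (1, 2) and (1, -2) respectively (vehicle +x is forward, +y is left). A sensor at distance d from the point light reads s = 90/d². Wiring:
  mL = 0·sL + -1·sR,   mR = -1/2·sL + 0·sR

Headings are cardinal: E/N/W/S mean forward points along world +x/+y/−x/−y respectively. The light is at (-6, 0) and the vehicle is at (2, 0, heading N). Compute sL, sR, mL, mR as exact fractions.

left sensor world pos  = (0, 1); dL² = 37
right sensor world pos = (4, 1); dR² = 101
sL = 90/37 = 90/37
sR = 90/101 = 90/101
mL = 0·sL + -1·sR = -90/101
mR = -1/2·sL + 0·sR = -45/37

90/37 90/101 -90/101 -45/37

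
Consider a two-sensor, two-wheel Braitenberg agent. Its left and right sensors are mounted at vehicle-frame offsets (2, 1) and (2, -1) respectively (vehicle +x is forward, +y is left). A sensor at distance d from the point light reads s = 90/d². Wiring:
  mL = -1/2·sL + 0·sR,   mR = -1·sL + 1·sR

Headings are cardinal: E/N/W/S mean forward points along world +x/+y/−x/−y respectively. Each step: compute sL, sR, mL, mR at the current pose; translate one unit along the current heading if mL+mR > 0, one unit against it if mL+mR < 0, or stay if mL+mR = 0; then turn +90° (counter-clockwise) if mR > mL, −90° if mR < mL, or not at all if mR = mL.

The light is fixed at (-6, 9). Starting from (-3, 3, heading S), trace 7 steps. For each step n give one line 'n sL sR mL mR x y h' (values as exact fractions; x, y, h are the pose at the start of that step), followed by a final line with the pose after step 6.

0 9/8 45/34 -9/16 27/136 -3 3 S
1 90/41 90/61 -45/41 -1800/2501 -3 4 E
2 9 5 -9/2 -4 -4 4 N
3 90/49 18/5 -45/49 432/245 -4 3 W
4 45/34 45/32 -45/68 45/544 -5 3 S
5 18/5 2 -9/5 -8/5 -5 4 E
6 9 9 -9/2 0 -6 4 N
final -6 3 W

n=0: pose=(-3,3,S); sL=9/8, sR=45/34; mL=-9/16, mR=27/136; mL+mR=-99/272 → advance -1; mR−mL=207/272 → turn +1·90°
n=1: pose=(-3,4,E); sL=90/41, sR=90/61; mL=-45/41, mR=-1800/2501; mL+mR=-4545/2501 → advance -1; mR−mL=945/2501 → turn +1·90°
n=2: pose=(-4,4,N); sL=9, sR=5; mL=-9/2, mR=-4; mL+mR=-17/2 → advance -1; mR−mL=1/2 → turn +1·90°
n=3: pose=(-4,3,W); sL=90/49, sR=18/5; mL=-45/49, mR=432/245; mL+mR=207/245 → advance +1; mR−mL=657/245 → turn +1·90°
n=4: pose=(-5,3,S); sL=45/34, sR=45/32; mL=-45/68, mR=45/544; mL+mR=-315/544 → advance -1; mR−mL=405/544 → turn +1·90°
n=5: pose=(-5,4,E); sL=18/5, sR=2; mL=-9/5, mR=-8/5; mL+mR=-17/5 → advance -1; mR−mL=1/5 → turn +1·90°
n=6: pose=(-6,4,N); sL=9, sR=9; mL=-9/2, mR=0; mL+mR=-9/2 → advance -1; mR−mL=9/2 → turn +1·90°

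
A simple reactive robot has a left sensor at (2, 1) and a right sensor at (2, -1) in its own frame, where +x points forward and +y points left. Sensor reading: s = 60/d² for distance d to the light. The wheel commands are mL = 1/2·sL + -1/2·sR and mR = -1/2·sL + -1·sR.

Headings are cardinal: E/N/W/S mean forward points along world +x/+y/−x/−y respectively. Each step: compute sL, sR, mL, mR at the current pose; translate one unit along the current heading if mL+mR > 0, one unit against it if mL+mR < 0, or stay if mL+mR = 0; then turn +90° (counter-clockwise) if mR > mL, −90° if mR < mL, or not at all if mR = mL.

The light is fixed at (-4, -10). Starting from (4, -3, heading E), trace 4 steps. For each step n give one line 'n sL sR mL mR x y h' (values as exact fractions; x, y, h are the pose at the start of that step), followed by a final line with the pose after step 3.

0 15/41 15/34 -105/2788 -435/697 4 -3 E
1 60/89 60/61 -840/5429 -7170/5429 3 -3 S
2 30/37 30/53 240/1961 -1905/1961 3 -2 W
3 60/149 60/181 960/26969 -14370/26969 4 -2 N
final 4 -3 E

n=0: pose=(4,-3,E); sL=15/41, sR=15/34; mL=-105/2788, mR=-435/697; mL+mR=-45/68 → advance -1; mR−mL=-1635/2788 → turn -1·90°
n=1: pose=(3,-3,S); sL=60/89, sR=60/61; mL=-840/5429, mR=-7170/5429; mL+mR=-90/61 → advance -1; mR−mL=-6330/5429 → turn -1·90°
n=2: pose=(3,-2,W); sL=30/37, sR=30/53; mL=240/1961, mR=-1905/1961; mL+mR=-45/53 → advance -1; mR−mL=-2145/1961 → turn -1·90°
n=3: pose=(4,-2,N); sL=60/149, sR=60/181; mL=960/26969, mR=-14370/26969; mL+mR=-90/181 → advance -1; mR−mL=-15330/26969 → turn -1·90°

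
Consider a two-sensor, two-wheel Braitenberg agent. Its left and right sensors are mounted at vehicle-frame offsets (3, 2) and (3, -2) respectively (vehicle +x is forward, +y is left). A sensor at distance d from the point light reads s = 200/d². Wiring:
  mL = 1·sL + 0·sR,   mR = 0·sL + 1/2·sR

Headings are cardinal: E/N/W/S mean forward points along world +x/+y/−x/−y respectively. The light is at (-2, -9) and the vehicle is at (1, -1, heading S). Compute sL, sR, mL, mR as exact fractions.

4 100/13 4 50/13

left sensor world pos  = (3, -4); dL² = 50
right sensor world pos = (-1, -4); dR² = 26
sL = 200/50 = 4
sR = 200/26 = 100/13
mL = 1·sL + 0·sR = 4
mR = 0·sL + 1/2·sR = 50/13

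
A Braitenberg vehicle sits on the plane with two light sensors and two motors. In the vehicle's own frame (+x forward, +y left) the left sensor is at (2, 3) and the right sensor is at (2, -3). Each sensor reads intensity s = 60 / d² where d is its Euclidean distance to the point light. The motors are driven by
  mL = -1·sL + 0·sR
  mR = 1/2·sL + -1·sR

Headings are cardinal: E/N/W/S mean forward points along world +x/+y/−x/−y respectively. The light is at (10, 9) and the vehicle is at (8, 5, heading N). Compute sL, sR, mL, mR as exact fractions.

60/29 12 -60/29 -318/29

left sensor world pos  = (5, 7); dL² = 29
right sensor world pos = (11, 7); dR² = 5
sL = 60/29 = 60/29
sR = 60/5 = 12
mL = -1·sL + 0·sR = -60/29
mR = 1/2·sL + -1·sR = -318/29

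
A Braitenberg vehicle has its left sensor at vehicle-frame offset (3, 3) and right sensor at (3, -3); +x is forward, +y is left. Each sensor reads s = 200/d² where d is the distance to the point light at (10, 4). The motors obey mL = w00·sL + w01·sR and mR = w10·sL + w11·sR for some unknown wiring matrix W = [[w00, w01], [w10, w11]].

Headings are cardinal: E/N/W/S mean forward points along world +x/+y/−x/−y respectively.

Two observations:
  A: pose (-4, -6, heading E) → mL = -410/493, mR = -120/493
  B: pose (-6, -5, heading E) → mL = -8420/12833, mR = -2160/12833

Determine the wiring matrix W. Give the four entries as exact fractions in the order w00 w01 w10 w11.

-1 1/2 -1/2 1/2

obs A: pose=(-4,-6,E) → sL=20/17, sR=20/29, mL=-410/493, mR=-120/493
obs B: pose=(-6,-5,E) → sL=40/41, sR=200/313, mL=-8420/12833, mR=-2160/12833
sensor matrix S = [[20/17, 20/29], [40/41, 200/313]]; det S = 499200/6326669
solve [mL_A; mL_B] = S·[w00; w01] and [mR_A; mR_B] = S·[w10; w11]:
  w00 = -1, w01 = 1/2, w10 = -1/2, w11 = 1/2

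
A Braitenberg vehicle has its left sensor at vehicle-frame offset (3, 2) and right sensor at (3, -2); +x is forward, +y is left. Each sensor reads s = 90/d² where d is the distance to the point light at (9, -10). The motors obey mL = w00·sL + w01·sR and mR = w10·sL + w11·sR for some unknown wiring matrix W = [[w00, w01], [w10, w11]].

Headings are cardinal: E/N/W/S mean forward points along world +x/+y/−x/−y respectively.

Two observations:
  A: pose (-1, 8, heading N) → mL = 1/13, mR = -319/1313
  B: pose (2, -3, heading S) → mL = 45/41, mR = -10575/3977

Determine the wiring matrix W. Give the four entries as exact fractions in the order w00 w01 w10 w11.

obs A: pose=(-1,8,N) → sL=2/13, sR=18/101, mL=1/13, mR=-319/1313
obs B: pose=(2,-3,S) → sL=90/41, sR=90/97, mL=45/41, mR=-10575/3977
sensor matrix S = [[2/13, 18/101], [90/41, 90/97]]; det S = -1297440/5221801
solve [mL_A; mL_B] = S·[w00; w01] and [mR_A; mR_B] = S·[w10; w11]:
  w00 = 1/2, w01 = 0, w10 = -1, w11 = -1/2

1/2 0 -1 -1/2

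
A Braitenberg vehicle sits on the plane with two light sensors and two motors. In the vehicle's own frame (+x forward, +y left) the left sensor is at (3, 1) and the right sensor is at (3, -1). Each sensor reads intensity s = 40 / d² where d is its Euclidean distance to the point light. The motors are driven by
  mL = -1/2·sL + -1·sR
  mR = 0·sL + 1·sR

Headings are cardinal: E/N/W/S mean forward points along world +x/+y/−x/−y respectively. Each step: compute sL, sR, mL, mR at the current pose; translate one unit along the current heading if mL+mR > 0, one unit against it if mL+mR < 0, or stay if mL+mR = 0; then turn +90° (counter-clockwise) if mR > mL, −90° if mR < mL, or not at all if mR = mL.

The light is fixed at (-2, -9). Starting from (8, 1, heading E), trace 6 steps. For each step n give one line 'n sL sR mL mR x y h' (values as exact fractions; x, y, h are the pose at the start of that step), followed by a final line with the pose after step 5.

0 4/29 4/25 -166/725 4/25 8 1 E
1 40/233 40/269 -14700/62677 40/269 7 1 N
2 2/5 5/17 -42/85 5/17 7 0 W
3 40/157 40/117 -8620/18369 40/117 8 0 S
4 4/29 4/25 -166/725 4/25 8 1 E
5 40/233 40/269 -14700/62677 40/269 7 1 N
final 7 0 W

n=0: pose=(8,1,E); sL=4/29, sR=4/25; mL=-166/725, mR=4/25; mL+mR=-2/29 → advance -1; mR−mL=282/725 → turn +1·90°
n=1: pose=(7,1,N); sL=40/233, sR=40/269; mL=-14700/62677, mR=40/269; mL+mR=-20/233 → advance -1; mR−mL=24020/62677 → turn +1·90°
n=2: pose=(7,0,W); sL=2/5, sR=5/17; mL=-42/85, mR=5/17; mL+mR=-1/5 → advance -1; mR−mL=67/85 → turn +1·90°
n=3: pose=(8,0,S); sL=40/157, sR=40/117; mL=-8620/18369, mR=40/117; mL+mR=-20/157 → advance -1; mR−mL=14900/18369 → turn +1·90°
n=4: pose=(8,1,E); sL=4/29, sR=4/25; mL=-166/725, mR=4/25; mL+mR=-2/29 → advance -1; mR−mL=282/725 → turn +1·90°
n=5: pose=(7,1,N); sL=40/233, sR=40/269; mL=-14700/62677, mR=40/269; mL+mR=-20/233 → advance -1; mR−mL=24020/62677 → turn +1·90°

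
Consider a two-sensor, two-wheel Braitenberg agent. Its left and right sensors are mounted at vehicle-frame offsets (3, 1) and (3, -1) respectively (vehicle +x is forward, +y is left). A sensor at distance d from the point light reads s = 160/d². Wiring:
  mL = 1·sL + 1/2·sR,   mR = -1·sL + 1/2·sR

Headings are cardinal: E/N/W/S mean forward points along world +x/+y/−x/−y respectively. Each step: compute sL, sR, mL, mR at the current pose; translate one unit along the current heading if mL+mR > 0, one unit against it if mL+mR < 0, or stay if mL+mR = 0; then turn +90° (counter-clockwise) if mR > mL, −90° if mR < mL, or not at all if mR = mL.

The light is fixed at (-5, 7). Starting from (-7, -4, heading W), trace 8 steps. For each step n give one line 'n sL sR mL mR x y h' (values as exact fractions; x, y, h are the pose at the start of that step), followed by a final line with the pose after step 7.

n=0: pose=(-7,-4,W); sL=160/169, sR=32/25; mL=6704/4225, mR=-1296/4225; mL+mR=32/25 → advance +1; mR−mL=-320/169 → turn -1·90°
n=1: pose=(-8,-4,N); sL=2, sR=40/17; mL=54/17, mR=-14/17; mL+mR=40/17 → advance +1; mR−mL=-4 → turn -1·90°
n=2: pose=(-8,-3,E); sL=160/81, sR=160/121; mL=25840/9801, mR=-12880/9801; mL+mR=160/121 → advance +1; mR−mL=-320/81 → turn -1·90°
n=3: pose=(-7,-3,S); sL=16/17, sR=80/89; mL=2104/1513, mR=-744/1513; mL+mR=80/89 → advance +1; mR−mL=-32/17 → turn -1·90°
n=4: pose=(-7,-4,W); sL=160/169, sR=32/25; mL=6704/4225, mR=-1296/4225; mL+mR=32/25 → advance +1; mR−mL=-320/169 → turn -1·90°
n=5: pose=(-8,-4,N); sL=2, sR=40/17; mL=54/17, mR=-14/17; mL+mR=40/17 → advance +1; mR−mL=-4 → turn -1·90°
n=6: pose=(-8,-3,E); sL=160/81, sR=160/121; mL=25840/9801, mR=-12880/9801; mL+mR=160/121 → advance +1; mR−mL=-320/81 → turn -1·90°
n=7: pose=(-7,-3,S); sL=16/17, sR=80/89; mL=2104/1513, mR=-744/1513; mL+mR=80/89 → advance +1; mR−mL=-32/17 → turn -1·90°

0 160/169 32/25 6704/4225 -1296/4225 -7 -4 W
1 2 40/17 54/17 -14/17 -8 -4 N
2 160/81 160/121 25840/9801 -12880/9801 -8 -3 E
3 16/17 80/89 2104/1513 -744/1513 -7 -3 S
4 160/169 32/25 6704/4225 -1296/4225 -7 -4 W
5 2 40/17 54/17 -14/17 -8 -4 N
6 160/81 160/121 25840/9801 -12880/9801 -8 -3 E
7 16/17 80/89 2104/1513 -744/1513 -7 -3 S
final -7 -4 W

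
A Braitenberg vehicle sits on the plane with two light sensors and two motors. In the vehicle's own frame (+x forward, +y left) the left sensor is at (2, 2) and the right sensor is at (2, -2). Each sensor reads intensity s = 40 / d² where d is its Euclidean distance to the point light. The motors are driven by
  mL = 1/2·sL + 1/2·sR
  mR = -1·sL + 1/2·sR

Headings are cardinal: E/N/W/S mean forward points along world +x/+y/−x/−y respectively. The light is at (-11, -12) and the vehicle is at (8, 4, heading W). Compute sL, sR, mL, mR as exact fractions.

8/97 40/613 4392/59461 -2964/59461

left sensor world pos  = (6, 2); dL² = 485
right sensor world pos = (6, 6); dR² = 613
sL = 40/485 = 8/97
sR = 40/613 = 40/613
mL = 1/2·sL + 1/2·sR = 4392/59461
mR = -1·sL + 1/2·sR = -2964/59461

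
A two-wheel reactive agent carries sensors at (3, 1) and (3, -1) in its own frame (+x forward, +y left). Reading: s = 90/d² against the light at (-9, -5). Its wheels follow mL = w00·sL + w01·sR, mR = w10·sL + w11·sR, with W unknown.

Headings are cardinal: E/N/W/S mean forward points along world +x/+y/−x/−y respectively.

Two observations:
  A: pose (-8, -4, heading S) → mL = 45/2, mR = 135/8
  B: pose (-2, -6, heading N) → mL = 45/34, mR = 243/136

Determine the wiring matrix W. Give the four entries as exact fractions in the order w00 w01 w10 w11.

obs A: pose=(-8,-4,S) → sL=45/4, sR=45/2, mL=45/2, mR=135/8
obs B: pose=(-2,-6,N) → sL=9/4, sR=45/34, mL=45/34, mR=243/136
sensor matrix S = [[45/4, 45/2], [9/4, 45/34]]; det S = -1215/34
solve [mL_A; mL_B] = S·[w00; w01] and [mR_A; mR_B] = S·[w10; w11]:
  w00 = 0, w01 = 1, w10 = 1/2, w11 = 1/2

0 1 1/2 1/2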